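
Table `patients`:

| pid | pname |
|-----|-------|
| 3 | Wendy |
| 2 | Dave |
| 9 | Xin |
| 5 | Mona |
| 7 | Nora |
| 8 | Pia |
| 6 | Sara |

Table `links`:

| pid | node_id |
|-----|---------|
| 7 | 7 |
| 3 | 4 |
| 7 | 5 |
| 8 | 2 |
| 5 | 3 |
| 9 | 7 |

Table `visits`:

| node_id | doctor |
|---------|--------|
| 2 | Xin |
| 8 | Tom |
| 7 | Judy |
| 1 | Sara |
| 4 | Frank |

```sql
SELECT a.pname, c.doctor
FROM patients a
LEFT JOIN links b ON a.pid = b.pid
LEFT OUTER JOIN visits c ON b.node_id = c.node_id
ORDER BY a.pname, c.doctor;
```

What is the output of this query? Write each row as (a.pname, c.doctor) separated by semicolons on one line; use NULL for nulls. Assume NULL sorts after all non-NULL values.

(Dave, NULL); (Mona, NULL); (Nora, Judy); (Nora, NULL); (Pia, Xin); (Sara, NULL); (Wendy, Frank); (Xin, Judy)

Step 1 — a LEFT JOIN b on pid → 8 row(s).
Then LEFT JOIN `visits c` on node_id: each of those 8 rows is kept; rows whose b.node_id has no match in c get NULL for c's columns.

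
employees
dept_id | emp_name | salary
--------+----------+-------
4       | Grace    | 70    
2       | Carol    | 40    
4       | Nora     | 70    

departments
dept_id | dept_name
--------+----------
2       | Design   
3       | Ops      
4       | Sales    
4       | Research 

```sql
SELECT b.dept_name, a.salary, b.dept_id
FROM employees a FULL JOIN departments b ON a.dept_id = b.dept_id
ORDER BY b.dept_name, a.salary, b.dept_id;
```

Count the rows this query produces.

6

FULL OUTER JOIN keeps every row from both sides; unmatched rows get NULL for the other side's columns.
Matching on a.dept_id = b.dept_id.
- a[0] dept_id=4 → 2 match(es) in b → 2 row(s).
- a[1] dept_id=2 → 1 match(es) in b → 1 row(s).
- a[2] dept_id=4 → 2 match(es) in b → 2 row(s).
- plus 1 unmatched b row(s), each kept with NULL a columns.
Total: 5 matched + 1 padded = 6 rows.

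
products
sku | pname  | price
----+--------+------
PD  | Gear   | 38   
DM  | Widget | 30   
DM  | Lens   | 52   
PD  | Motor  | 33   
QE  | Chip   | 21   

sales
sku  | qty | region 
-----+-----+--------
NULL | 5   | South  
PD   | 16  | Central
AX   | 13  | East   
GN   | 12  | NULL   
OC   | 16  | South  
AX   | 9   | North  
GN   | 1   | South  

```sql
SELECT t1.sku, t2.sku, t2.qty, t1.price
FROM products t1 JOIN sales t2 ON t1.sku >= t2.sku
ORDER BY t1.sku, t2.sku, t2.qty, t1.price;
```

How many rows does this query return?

22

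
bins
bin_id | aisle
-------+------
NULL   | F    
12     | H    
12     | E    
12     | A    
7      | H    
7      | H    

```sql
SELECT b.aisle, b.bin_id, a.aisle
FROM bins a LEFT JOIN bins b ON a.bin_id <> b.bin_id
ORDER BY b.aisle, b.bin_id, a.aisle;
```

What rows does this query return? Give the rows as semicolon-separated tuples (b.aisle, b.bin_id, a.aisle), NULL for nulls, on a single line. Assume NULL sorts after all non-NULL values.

LEFT JOIN keeps every row from `bins a`; unmatched rows get NULL for `bins b`'s columns.
Matching on a.bin_id <> b.bin_id. A NULL in a compared column never satisfies the condition.
Matched pairs: 12; unmatched a rows kept: 1.

(A, 12, H); (A, 12, H); (E, 12, H); (E, 12, H); (H, 7, A); (H, 7, A); (H, 7, E); (H, 7, E); (H, 7, H); (H, 7, H); (H, 12, H); (H, 12, H); (NULL, NULL, F)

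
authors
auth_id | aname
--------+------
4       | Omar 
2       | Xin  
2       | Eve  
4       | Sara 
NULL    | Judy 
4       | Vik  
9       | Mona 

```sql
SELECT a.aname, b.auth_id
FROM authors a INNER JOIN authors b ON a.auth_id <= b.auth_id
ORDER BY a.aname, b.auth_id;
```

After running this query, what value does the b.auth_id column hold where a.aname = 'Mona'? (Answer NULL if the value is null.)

INNER JOIN keeps only pairs where the ON condition holds.
Matching on a.auth_id <= b.auth_id. A NULL in a compared column never satisfies the condition.
- auth_id=4: 4 matching b row(s), so 4 row(s) emitted.
- auth_id=2: 6 matching b row(s), so 6 row(s) emitted.
- auth_id=2: 6 matching b row(s), so 6 row(s) emitted.
- auth_id=4: 4 matching b row(s), so 4 row(s) emitted.
- auth_id=NULL: no matching b row, dropped.
- auth_id=4: 4 matching b row(s), so 4 row(s) emitted.
- auth_id=9: 1 matching b row(s), so 1 row(s) emitted.

9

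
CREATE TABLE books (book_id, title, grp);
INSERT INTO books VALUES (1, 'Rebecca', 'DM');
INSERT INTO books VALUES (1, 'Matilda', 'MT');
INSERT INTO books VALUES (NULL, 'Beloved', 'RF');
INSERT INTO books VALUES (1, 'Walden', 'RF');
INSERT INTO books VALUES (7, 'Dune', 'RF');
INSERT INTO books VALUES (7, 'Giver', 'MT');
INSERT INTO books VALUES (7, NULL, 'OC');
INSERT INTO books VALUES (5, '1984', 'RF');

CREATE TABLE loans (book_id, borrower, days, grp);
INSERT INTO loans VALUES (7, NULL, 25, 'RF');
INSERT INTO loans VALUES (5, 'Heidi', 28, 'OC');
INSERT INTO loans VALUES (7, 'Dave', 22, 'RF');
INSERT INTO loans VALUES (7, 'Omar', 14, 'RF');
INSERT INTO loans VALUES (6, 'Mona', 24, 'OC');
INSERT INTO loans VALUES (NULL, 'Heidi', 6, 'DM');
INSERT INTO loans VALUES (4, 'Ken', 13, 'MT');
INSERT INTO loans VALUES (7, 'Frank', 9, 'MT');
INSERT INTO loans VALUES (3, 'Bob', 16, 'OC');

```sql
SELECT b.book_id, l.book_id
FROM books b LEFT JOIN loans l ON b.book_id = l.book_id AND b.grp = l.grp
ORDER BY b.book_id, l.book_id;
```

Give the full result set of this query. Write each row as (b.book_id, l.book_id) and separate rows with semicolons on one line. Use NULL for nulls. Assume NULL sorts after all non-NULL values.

(1, NULL); (1, NULL); (1, NULL); (5, NULL); (7, 7); (7, 7); (7, 7); (7, 7); (7, NULL); (NULL, NULL)

LEFT JOIN keeps every row from `books`; unmatched rows get NULL for `loans`'s columns.
Matching on b.book_id = l.book_id AND b.grp = l.grp. A NULL in a compared column never satisfies the condition.
- b (book_id=1, grp=DM) has no partner → padded with NULL.
- b (book_id=1, grp=MT) has no partner → padded with NULL.
- b (book_id=NULL, grp=RF) has no partner → padded with NULL.
- b (book_id=1, grp=RF) has no partner → padded with NULL.
- b (book_id=7, grp=RF) pairs with 3 row(s) of l.
- b (book_id=7, grp=MT) pairs with 1 row(s) of l.
- b (book_id=7, grp=OC) has no partner → padded with NULL.
- b (book_id=5, grp=RF) has no partner → padded with NULL.
After projecting and ordering:
b.book_id | l.book_id
1 | NULL
1 | NULL
1 | NULL
5 | NULL
7 | 7
7 | 7
7 | 7
7 | 7
7 | NULL
NULL | NULL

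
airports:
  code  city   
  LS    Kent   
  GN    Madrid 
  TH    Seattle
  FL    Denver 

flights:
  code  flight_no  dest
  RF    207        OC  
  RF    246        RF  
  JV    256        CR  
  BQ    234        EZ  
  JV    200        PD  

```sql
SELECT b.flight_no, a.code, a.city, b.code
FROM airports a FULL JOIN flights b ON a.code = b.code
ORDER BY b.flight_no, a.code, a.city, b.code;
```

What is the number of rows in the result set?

9

FULL OUTER JOIN keeps every row from both sides; unmatched rows get NULL for the other side's columns.
Matching on a.code = b.code.
- a row (code=LS): no match → kept, b columns NULL.
- a row (code=GN): no match → kept, b columns NULL.
- a row (code=TH): no match → kept, b columns NULL.
- a row (code=FL): no match → kept, b columns NULL.
- plus 5 unmatched b row(s), each kept with NULL a columns.
Total: 0 matched + 9 padded = 9 rows.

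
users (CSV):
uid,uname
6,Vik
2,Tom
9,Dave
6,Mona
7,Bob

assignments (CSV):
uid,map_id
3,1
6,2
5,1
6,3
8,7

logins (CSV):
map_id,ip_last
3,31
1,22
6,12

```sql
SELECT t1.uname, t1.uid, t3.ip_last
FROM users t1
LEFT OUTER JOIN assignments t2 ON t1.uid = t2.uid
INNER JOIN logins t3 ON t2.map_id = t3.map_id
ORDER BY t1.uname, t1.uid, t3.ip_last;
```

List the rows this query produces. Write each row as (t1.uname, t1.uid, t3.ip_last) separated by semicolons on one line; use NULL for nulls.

Evaluate left to right. First `users t1 LEFT JOIN assignments t2` on uid: 7 row(s).
Then INNER JOIN `logins t3` on map_id: keep only rows whose t2.map_id appears in t3.

(Mona, 6, 31); (Vik, 6, 31)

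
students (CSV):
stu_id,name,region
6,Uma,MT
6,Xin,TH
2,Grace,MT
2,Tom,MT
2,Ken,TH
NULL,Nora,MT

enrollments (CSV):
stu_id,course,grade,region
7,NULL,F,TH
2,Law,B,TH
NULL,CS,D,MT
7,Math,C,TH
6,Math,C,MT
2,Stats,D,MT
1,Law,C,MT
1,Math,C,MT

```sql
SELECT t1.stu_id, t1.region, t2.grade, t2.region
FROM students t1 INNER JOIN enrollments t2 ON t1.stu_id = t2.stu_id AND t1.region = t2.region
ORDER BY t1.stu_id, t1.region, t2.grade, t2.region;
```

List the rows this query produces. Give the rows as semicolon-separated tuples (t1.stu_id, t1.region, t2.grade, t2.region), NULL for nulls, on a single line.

INNER JOIN keeps only pairs where the ON condition holds.
Matching on t1.stu_id = t2.stu_id AND t1.region = t2.region. A NULL in a compared column never satisfies the condition.
Matched pairs: 4.

(2, MT, D, MT); (2, MT, D, MT); (2, TH, B, TH); (6, MT, C, MT)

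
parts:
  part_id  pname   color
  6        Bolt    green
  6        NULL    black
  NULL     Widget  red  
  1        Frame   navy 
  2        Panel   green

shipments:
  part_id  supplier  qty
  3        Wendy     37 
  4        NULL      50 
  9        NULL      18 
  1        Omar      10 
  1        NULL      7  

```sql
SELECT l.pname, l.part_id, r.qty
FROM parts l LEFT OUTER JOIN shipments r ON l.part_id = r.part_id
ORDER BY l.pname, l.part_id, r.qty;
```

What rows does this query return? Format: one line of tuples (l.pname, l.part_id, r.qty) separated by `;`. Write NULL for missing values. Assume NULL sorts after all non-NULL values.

LEFT JOIN keeps every row from `parts`; unmatched rows get NULL for `shipments`'s columns.
Matching on l.part_id = r.part_id. A NULL in a compared column never satisfies the condition.
Matched pairs: 2; unmatched l rows kept: 4.

(Bolt, 6, NULL); (Frame, 1, 7); (Frame, 1, 10); (Panel, 2, NULL); (Widget, NULL, NULL); (NULL, 6, NULL)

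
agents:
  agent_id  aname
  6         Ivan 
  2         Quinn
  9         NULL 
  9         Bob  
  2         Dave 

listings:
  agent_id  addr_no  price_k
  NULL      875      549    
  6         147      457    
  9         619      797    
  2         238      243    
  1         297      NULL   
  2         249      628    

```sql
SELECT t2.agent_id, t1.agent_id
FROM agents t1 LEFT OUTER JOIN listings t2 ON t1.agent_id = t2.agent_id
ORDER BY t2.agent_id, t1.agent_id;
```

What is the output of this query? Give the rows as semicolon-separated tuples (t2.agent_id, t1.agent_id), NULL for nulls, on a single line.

(2, 2); (2, 2); (2, 2); (2, 2); (6, 6); (9, 9); (9, 9)

LEFT JOIN keeps every row from `agents`; unmatched rows get NULL for `listings`'s columns.
Matching on t1.agent_id = t2.agent_id. A NULL in a compared column never satisfies the condition.
Matched pairs: 7; unmatched t1 rows kept: 0.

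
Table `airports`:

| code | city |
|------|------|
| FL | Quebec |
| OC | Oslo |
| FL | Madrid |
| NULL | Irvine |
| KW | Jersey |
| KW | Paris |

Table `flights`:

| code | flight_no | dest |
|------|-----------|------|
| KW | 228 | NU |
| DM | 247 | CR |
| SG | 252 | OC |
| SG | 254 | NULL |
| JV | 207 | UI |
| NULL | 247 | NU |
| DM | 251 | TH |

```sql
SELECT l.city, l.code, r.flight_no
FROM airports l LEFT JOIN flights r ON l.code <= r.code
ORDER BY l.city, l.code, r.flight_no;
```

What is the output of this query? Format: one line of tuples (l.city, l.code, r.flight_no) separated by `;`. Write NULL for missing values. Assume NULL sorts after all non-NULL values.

(Irvine, NULL, NULL); (Jersey, KW, 228); (Jersey, KW, 252); (Jersey, KW, 254); (Madrid, FL, 207); (Madrid, FL, 228); (Madrid, FL, 252); (Madrid, FL, 254); (Oslo, OC, 252); (Oslo, OC, 254); (Paris, KW, 228); (Paris, KW, 252); (Paris, KW, 254); (Quebec, FL, 207); (Quebec, FL, 228); (Quebec, FL, 252); (Quebec, FL, 254)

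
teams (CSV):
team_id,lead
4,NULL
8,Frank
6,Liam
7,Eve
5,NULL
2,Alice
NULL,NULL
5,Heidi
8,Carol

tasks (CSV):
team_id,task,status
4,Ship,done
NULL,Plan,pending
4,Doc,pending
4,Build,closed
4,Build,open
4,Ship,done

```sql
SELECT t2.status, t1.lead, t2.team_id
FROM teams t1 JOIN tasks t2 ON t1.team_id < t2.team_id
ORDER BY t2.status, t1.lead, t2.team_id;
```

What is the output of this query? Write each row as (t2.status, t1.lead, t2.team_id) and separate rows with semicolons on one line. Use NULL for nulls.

INNER JOIN keeps only pairs where the ON condition holds.
Matching on t1.team_id < t2.team_id. A NULL in a compared column never satisfies the condition.
Matched pairs: 5.

(closed, Alice, 4); (done, Alice, 4); (done, Alice, 4); (open, Alice, 4); (pending, Alice, 4)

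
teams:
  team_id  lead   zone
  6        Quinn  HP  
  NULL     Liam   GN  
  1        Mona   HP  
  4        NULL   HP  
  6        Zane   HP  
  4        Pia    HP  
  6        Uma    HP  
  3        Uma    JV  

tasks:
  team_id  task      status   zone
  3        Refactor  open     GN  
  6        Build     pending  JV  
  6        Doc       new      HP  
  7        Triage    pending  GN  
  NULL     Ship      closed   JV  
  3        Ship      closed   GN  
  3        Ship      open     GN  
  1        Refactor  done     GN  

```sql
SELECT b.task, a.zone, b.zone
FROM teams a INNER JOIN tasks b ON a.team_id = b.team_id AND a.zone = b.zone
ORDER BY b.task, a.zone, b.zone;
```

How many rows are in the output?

3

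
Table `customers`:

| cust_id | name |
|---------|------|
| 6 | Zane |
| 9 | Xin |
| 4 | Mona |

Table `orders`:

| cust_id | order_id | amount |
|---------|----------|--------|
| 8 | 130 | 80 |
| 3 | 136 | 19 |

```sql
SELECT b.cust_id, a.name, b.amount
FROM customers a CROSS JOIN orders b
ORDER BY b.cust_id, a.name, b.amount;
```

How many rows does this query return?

CROSS JOIN pairs every row of `customers` with every row of `orders`: 3 × 2 = 6 rows.

6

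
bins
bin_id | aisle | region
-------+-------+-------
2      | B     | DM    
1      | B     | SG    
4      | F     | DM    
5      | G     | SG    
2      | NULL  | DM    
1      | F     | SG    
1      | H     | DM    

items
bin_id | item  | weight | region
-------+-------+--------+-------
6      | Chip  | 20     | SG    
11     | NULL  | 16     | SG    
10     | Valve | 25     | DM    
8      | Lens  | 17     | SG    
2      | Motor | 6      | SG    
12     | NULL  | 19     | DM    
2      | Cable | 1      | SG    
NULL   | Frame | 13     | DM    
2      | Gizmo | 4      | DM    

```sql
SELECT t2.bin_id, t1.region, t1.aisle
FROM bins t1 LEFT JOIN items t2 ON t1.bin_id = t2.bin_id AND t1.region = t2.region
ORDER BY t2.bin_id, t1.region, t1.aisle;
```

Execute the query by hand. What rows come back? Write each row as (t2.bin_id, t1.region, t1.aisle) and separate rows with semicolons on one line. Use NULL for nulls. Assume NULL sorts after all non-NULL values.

(2, DM, B); (2, DM, NULL); (NULL, DM, F); (NULL, DM, H); (NULL, SG, B); (NULL, SG, F); (NULL, SG, G)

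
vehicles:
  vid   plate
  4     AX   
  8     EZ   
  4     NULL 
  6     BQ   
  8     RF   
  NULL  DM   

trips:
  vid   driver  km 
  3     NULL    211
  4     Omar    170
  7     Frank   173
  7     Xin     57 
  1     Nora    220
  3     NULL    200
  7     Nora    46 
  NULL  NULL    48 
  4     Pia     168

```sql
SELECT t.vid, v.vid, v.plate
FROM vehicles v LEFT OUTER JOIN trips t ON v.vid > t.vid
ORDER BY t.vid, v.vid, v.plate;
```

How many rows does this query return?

28

LEFT JOIN keeps every row from `vehicles`; unmatched rows get NULL for `trips`'s columns.
Matching on v.vid > t.vid. A NULL in a compared column never satisfies the condition.
- v[0] vid=4 → 3 match(es) in t → 3 row(s).
- v[1] vid=8 → 8 match(es) in t → 8 row(s).
- v[2] vid=4 → 3 match(es) in t → 3 row(s).
- v[3] vid=6 → 5 match(es) in t → 5 row(s).
- v[4] vid=8 → 8 match(es) in t → 8 row(s).
- v[5] vid=NULL → no match; kept with NULLs on the t side.
Total: 27 matched + 1 padded = 28 rows.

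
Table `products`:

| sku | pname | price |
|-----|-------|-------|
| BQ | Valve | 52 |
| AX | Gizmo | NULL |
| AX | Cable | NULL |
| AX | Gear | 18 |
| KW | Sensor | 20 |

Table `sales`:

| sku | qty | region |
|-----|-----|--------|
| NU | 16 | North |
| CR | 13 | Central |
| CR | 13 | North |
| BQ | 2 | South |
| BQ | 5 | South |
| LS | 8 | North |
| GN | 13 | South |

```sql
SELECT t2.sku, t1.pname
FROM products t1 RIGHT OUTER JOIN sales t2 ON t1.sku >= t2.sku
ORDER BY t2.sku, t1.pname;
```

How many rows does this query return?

9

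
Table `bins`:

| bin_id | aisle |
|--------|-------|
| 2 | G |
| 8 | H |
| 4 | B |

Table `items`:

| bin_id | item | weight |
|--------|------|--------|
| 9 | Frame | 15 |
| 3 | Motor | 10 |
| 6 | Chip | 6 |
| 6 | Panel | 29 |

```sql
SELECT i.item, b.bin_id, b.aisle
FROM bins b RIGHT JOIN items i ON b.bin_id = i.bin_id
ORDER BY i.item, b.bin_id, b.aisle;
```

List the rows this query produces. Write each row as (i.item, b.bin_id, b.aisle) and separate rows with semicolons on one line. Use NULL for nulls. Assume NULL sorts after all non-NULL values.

(Chip, NULL, NULL); (Frame, NULL, NULL); (Motor, NULL, NULL); (Panel, NULL, NULL)

RIGHT JOIN keeps every row from `items`; unmatched rows get NULL for `bins`'s columns.
Matching on b.bin_id = i.bin_id.
- bin_id=2: no matching i row.
- bin_id=8: no matching i row.
- bin_id=4: no matching i row.
- 4 row(s) from i found no b partner → padded with NULL.
After projecting and ordering:
i.item | b.bin_id | b.aisle
Chip | NULL | NULL
Frame | NULL | NULL
Motor | NULL | NULL
Panel | NULL | NULL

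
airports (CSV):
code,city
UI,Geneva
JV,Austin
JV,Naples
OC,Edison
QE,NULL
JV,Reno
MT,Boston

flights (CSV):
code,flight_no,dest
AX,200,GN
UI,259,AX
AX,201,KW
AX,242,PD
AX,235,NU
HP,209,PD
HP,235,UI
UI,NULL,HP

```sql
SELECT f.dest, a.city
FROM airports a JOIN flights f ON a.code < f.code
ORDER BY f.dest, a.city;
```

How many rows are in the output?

12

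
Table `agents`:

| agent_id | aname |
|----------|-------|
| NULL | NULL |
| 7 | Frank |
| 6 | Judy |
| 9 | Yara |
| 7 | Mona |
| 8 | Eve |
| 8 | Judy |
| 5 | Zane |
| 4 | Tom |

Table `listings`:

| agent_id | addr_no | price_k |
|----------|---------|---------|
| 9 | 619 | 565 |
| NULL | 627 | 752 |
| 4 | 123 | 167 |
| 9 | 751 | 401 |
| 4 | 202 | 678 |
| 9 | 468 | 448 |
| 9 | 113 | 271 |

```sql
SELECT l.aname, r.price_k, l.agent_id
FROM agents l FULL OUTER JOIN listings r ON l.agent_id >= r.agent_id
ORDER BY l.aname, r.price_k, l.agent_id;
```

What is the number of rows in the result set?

22

FULL OUTER JOIN keeps every row from both sides; unmatched rows get NULL for the other side's columns.
Matching on l.agent_id >= r.agent_id. A NULL in a compared column never satisfies the condition.
Matched pairs: 20; unmatched l rows kept: 1; unmatched r rows kept: 1.
Total: 20 matched + 2 padded = 22 rows.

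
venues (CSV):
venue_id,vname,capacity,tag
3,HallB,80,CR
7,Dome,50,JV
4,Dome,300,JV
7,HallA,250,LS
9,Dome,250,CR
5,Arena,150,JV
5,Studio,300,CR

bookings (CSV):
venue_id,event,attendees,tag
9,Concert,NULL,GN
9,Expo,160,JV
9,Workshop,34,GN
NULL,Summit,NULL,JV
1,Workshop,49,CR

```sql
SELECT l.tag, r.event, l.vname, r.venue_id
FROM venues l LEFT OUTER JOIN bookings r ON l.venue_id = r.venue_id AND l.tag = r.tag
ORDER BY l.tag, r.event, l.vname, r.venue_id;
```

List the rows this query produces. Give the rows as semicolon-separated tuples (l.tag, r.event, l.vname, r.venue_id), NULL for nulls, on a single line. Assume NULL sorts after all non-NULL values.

(CR, NULL, Dome, NULL); (CR, NULL, HallB, NULL); (CR, NULL, Studio, NULL); (JV, NULL, Arena, NULL); (JV, NULL, Dome, NULL); (JV, NULL, Dome, NULL); (LS, NULL, HallA, NULL)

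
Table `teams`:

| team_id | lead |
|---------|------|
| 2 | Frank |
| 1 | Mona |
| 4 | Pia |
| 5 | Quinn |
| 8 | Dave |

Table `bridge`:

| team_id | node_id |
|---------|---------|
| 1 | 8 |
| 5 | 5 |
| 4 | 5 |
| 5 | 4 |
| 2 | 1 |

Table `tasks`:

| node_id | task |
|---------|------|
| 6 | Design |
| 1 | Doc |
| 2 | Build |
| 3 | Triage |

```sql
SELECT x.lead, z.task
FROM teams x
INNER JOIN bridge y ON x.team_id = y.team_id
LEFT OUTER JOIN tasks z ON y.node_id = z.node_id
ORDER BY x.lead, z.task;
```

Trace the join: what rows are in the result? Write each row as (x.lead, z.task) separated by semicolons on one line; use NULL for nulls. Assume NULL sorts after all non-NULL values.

Step 1 — x INNER JOIN y on team_id → 5 row(s).
Then LEFT JOIN `tasks z` on node_id: each of those 5 rows is kept; rows whose y.node_id has no match in z get NULL for z's columns.

(Frank, Doc); (Mona, NULL); (Pia, NULL); (Quinn, NULL); (Quinn, NULL)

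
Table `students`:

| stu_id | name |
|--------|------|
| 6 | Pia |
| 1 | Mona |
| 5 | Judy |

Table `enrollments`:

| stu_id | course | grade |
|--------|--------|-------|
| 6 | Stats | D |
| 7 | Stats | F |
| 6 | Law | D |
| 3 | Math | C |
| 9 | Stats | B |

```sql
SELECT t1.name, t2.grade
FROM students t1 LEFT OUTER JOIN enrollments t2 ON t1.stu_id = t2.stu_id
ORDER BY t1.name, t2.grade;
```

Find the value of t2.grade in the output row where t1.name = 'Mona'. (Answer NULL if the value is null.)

NULL

LEFT JOIN keeps every row from `students`; unmatched rows get NULL for `enrollments`'s columns.
Matching on t1.stu_id = t2.stu_id.
- stu_id=6: 2 matching t2 row(s), so 2 row(s) emitted.
- stu_id=1: no t2 row matches, row kept with t2 columns NULL.
- stu_id=5: no t2 row matches, row kept with t2 columns NULL.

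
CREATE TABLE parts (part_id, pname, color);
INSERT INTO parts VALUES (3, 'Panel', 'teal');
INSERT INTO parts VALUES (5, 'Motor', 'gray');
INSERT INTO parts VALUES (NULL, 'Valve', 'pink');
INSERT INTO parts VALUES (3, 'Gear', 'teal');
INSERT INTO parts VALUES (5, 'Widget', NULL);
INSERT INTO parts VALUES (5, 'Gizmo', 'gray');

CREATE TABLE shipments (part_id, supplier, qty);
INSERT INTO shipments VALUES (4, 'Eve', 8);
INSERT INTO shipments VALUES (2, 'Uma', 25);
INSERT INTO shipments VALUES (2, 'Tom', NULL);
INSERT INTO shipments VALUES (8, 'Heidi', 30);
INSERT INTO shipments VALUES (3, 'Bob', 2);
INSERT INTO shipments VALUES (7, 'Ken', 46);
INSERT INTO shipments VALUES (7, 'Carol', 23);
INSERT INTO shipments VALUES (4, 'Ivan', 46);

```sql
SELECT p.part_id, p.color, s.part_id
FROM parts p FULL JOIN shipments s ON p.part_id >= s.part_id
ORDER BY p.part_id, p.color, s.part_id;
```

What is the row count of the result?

FULL OUTER JOIN keeps every row from both sides; unmatched rows get NULL for the other side's columns.
Matching on p.part_id >= s.part_id. A NULL in a compared column never satisfies the condition.
Matched pairs: 21; unmatched p rows kept: 1; unmatched s rows kept: 3.
Total: 21 matched + 4 padded = 25 rows.

25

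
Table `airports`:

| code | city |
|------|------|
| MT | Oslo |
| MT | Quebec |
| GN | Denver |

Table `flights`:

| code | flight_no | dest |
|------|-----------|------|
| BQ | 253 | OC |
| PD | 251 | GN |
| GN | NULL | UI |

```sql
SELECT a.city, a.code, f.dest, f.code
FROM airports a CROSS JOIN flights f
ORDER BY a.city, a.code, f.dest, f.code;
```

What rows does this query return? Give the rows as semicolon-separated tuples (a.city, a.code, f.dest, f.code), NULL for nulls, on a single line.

(Denver, GN, GN, PD); (Denver, GN, OC, BQ); (Denver, GN, UI, GN); (Oslo, MT, GN, PD); (Oslo, MT, OC, BQ); (Oslo, MT, UI, GN); (Quebec, MT, GN, PD); (Quebec, MT, OC, BQ); (Quebec, MT, UI, GN)

CROSS JOIN pairs every row of `airports` with every row of `flights`: 3 × 3 = 9 rows.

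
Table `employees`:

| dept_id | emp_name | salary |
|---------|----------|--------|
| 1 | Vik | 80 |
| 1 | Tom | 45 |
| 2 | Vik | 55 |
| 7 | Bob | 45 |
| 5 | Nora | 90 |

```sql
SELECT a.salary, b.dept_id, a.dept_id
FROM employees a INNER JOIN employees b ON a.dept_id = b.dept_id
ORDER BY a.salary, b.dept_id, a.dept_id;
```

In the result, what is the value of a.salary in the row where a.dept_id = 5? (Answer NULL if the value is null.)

90

INNER JOIN keeps only pairs where the ON condition holds.
Matching on a.dept_id = b.dept_id.
- a (dept_id=1) pairs with 2 row(s) of b.
- a (dept_id=1) pairs with 2 row(s) of b.
- a (dept_id=2) pairs with 1 row(s) of b.
- a (dept_id=7) pairs with 1 row(s) of b.
- a (dept_id=5) pairs with 1 row(s) of b.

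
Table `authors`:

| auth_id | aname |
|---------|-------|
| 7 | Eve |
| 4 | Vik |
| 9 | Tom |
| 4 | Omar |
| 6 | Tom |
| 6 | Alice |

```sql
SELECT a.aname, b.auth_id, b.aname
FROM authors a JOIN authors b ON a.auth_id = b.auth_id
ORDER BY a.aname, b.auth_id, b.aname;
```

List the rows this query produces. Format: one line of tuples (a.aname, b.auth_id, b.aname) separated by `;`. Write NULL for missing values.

(Alice, 6, Alice); (Alice, 6, Tom); (Eve, 7, Eve); (Omar, 4, Omar); (Omar, 4, Vik); (Tom, 6, Alice); (Tom, 6, Tom); (Tom, 9, Tom); (Vik, 4, Omar); (Vik, 4, Vik)

INNER JOIN keeps only pairs where the ON condition holds.
Matching on a.auth_id = b.auth_id.
- a row (auth_id=7): matches 1 b row(s) → 1 output row(s).
- a row (auth_id=4): matches 2 b row(s) → 2 output row(s).
- a row (auth_id=9): matches 1 b row(s) → 1 output row(s).
- a row (auth_id=4): matches 2 b row(s) → 2 output row(s).
- a row (auth_id=6): matches 2 b row(s) → 2 output row(s).
- a row (auth_id=6): matches 2 b row(s) → 2 output row(s).
After projecting and ordering:
a.aname | b.auth_id | b.aname
Alice | 6 | Alice
Alice | 6 | Tom
Eve | 7 | Eve
Omar | 4 | Omar
Omar | 4 | Vik
Tom | 6 | Alice
Tom | 6 | Tom
Tom | 9 | Tom
Vik | 4 | Omar
Vik | 4 | Vik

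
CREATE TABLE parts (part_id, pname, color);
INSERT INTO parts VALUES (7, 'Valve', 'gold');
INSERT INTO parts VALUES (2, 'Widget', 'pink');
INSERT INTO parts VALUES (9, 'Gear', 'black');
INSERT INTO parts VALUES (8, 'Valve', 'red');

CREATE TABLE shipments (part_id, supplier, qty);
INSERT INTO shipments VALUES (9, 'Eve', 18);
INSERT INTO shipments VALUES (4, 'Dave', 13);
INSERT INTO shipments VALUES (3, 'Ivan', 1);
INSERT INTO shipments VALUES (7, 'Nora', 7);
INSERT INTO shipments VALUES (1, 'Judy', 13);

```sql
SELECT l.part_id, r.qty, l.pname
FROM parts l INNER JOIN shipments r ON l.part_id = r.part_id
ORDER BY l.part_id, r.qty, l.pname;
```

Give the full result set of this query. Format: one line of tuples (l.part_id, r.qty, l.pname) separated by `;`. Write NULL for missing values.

INNER JOIN keeps only pairs where the ON condition holds.
Matching on l.part_id = r.part_id.
- l[0] part_id=7 → 1 match(es) in r → 1 row(s).
- l[1] part_id=2 → no match; dropped.
- l[2] part_id=9 → 1 match(es) in r → 1 row(s).
- l[3] part_id=8 → no match; dropped.
After projecting and ordering:
l.part_id | r.qty | l.pname
7 | 7 | Valve
9 | 18 | Gear

(7, 7, Valve); (9, 18, Gear)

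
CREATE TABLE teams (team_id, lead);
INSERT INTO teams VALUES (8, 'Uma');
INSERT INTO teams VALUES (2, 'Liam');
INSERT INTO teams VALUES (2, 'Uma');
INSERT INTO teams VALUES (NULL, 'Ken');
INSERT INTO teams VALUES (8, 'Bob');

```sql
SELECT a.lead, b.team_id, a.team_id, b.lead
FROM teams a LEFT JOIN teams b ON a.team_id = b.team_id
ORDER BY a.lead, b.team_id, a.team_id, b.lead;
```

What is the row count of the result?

9

LEFT JOIN keeps every row from `teams a`; unmatched rows get NULL for `teams b`'s columns.
Matching on a.team_id = b.team_id. A NULL in a compared column never satisfies the condition.
- a (team_id=8) pairs with 2 row(s) of b.
- a (team_id=2) pairs with 2 row(s) of b.
- a (team_id=2) pairs with 2 row(s) of b.
- a (team_id=NULL) has no partner → padded with NULL.
- a (team_id=8) pairs with 2 row(s) of b.
Total: 8 matched + 1 padded = 9 rows.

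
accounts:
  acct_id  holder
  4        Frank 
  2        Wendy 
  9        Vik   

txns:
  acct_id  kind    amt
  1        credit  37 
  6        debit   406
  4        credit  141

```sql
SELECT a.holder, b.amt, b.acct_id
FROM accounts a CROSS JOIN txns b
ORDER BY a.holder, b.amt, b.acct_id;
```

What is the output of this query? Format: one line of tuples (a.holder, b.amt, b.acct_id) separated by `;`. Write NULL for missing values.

CROSS JOIN pairs every row of `accounts` with every row of `txns`: 3 × 3 = 9 rows.
After projecting and ordering:
a.holder | b.amt | b.acct_id
Frank | 37 | 1
Frank | 141 | 4
Frank | 406 | 6
Vik | 37 | 1
Vik | 141 | 4
Vik | 406 | 6
Wendy | 37 | 1
Wendy | 141 | 4
Wendy | 406 | 6

(Frank, 37, 1); (Frank, 141, 4); (Frank, 406, 6); (Vik, 37, 1); (Vik, 141, 4); (Vik, 406, 6); (Wendy, 37, 1); (Wendy, 141, 4); (Wendy, 406, 6)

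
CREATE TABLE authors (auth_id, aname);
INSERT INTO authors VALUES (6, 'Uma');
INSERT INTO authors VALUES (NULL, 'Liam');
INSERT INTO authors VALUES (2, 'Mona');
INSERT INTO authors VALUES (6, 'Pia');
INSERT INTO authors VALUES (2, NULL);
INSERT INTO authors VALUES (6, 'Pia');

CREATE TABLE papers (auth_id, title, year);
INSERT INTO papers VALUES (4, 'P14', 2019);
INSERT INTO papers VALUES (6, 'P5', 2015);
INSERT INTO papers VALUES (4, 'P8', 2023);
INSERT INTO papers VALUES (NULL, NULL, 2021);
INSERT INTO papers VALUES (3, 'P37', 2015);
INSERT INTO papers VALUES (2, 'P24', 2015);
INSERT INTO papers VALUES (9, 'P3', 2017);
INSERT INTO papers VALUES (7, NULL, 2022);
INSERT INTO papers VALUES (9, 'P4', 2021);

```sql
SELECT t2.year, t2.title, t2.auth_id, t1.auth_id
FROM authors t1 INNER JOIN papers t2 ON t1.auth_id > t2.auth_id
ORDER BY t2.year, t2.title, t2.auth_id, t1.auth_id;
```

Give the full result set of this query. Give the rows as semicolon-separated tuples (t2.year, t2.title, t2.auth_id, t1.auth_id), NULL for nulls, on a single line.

INNER JOIN keeps only pairs where the ON condition holds.
Matching on t1.auth_id > t2.auth_id. A NULL in a compared column never satisfies the condition.
- t1[0] auth_id=6 → 4 match(es) in t2 → 4 row(s).
- t1[1] auth_id=NULL → no match; dropped.
- t1[2] auth_id=2 → no match; dropped.
- t1[3] auth_id=6 → 4 match(es) in t2 → 4 row(s).
- t1[4] auth_id=2 → no match; dropped.
- t1[5] auth_id=6 → 4 match(es) in t2 → 4 row(s).

(2015, P24, 2, 6); (2015, P24, 2, 6); (2015, P24, 2, 6); (2015, P37, 3, 6); (2015, P37, 3, 6); (2015, P37, 3, 6); (2019, P14, 4, 6); (2019, P14, 4, 6); (2019, P14, 4, 6); (2023, P8, 4, 6); (2023, P8, 4, 6); (2023, P8, 4, 6)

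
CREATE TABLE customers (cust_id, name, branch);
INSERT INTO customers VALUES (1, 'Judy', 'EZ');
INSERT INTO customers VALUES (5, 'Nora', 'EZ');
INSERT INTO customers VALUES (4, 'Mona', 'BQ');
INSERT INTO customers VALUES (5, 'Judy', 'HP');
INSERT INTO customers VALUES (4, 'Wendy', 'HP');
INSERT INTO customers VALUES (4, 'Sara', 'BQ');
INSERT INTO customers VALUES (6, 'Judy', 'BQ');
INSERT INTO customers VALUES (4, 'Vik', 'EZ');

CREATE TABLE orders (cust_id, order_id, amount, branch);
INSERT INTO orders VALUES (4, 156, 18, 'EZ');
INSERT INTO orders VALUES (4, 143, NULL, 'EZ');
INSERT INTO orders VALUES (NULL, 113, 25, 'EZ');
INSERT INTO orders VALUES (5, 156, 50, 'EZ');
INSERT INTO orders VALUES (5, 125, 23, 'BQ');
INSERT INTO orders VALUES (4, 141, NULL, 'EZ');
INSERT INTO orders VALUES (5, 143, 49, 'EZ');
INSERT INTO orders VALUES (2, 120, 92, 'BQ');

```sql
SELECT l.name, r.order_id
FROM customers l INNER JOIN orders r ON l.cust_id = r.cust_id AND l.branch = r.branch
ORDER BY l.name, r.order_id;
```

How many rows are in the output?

5

INNER JOIN keeps only pairs where the ON condition holds.
Matching on l.cust_id = r.cust_id AND l.branch = r.branch. A NULL in a compared column never satisfies the condition.
Matched pairs: 5.
Total: 5 rows.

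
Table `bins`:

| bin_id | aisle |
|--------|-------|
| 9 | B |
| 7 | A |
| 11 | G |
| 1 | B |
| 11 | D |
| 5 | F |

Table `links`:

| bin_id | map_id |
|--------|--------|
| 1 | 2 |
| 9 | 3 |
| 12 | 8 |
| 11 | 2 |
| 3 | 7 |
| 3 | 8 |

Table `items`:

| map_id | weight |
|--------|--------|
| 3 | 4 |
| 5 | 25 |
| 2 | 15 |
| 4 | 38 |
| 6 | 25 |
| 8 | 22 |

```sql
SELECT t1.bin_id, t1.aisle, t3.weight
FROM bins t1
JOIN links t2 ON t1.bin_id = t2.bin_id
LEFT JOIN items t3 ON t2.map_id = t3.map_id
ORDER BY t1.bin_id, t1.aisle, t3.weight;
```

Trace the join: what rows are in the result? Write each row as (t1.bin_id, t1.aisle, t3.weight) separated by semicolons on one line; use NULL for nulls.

(1, B, 15); (9, B, 4); (11, D, 15); (11, G, 15)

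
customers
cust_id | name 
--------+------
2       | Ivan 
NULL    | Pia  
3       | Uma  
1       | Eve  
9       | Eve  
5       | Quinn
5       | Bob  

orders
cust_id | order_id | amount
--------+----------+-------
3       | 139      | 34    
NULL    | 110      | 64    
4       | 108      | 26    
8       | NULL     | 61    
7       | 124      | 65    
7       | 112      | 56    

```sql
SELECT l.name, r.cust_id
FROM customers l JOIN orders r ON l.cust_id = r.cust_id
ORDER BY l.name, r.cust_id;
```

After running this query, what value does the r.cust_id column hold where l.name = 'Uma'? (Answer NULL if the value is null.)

3

INNER JOIN keeps only pairs where the ON condition holds.
Matching on l.cust_id = r.cust_id. A NULL in a compared column never satisfies the condition.
Matched pairs: 1.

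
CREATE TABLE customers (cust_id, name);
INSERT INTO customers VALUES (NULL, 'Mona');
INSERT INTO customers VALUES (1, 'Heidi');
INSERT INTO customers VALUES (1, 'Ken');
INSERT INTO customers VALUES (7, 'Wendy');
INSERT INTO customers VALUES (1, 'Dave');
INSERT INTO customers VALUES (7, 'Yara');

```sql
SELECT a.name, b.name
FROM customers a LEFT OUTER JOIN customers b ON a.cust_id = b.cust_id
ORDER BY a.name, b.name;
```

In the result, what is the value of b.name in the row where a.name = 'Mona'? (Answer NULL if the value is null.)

NULL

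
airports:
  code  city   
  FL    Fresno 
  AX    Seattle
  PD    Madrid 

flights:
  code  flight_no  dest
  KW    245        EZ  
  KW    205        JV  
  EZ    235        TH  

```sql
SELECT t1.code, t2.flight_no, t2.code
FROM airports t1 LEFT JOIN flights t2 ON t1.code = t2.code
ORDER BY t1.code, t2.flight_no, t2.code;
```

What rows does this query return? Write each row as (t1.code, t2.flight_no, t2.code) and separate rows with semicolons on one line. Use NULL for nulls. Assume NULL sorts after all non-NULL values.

(AX, NULL, NULL); (FL, NULL, NULL); (PD, NULL, NULL)

LEFT JOIN keeps every row from `airports`; unmatched rows get NULL for `flights`'s columns.
Matching on t1.code = t2.code.
- code=FL: no t2 row matches, row kept with t2 columns NULL.
- code=AX: no t2 row matches, row kept with t2 columns NULL.
- code=PD: no t2 row matches, row kept with t2 columns NULL.
After projecting and ordering:
t1.code | t2.flight_no | t2.code
AX | NULL | NULL
FL | NULL | NULL
PD | NULL | NULL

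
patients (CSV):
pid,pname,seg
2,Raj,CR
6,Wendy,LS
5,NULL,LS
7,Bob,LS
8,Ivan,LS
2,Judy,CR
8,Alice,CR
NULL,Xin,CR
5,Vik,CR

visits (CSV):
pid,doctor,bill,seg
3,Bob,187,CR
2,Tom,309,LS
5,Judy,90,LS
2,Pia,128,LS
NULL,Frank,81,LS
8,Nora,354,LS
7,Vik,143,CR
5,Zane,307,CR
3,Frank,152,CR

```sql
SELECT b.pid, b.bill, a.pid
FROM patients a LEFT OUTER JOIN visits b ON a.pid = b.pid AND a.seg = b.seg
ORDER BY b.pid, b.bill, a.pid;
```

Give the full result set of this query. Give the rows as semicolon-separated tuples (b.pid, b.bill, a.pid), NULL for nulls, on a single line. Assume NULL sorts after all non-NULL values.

LEFT JOIN keeps every row from `patients`; unmatched rows get NULL for `visits`'s columns.
Matching on a.pid = b.pid AND a.seg = b.seg. A NULL in a compared column never satisfies the condition.
- a row (pid=2, seg=CR): no match → kept, b columns NULL.
- a row (pid=6, seg=LS): no match → kept, b columns NULL.
- a row (pid=5, seg=LS): matches 1 b row(s) → 1 output row(s).
- a row (pid=7, seg=LS): no match → kept, b columns NULL.
- a row (pid=8, seg=LS): matches 1 b row(s) → 1 output row(s).
- a row (pid=2, seg=CR): no match → kept, b columns NULL.
- a row (pid=8, seg=CR): no match → kept, b columns NULL.
- a row (pid=NULL, seg=CR): no match → kept, b columns NULL.
- a row (pid=5, seg=CR): matches 1 b row(s) → 1 output row(s).
After projecting and ordering:
b.pid | b.bill | a.pid
5 | 90 | 5
5 | 307 | 5
8 | 354 | 8
NULL | NULL | 2
NULL | NULL | 2
NULL | NULL | 6
NULL | NULL | 7
NULL | NULL | 8
NULL | NULL | NULL

(5, 90, 5); (5, 307, 5); (8, 354, 8); (NULL, NULL, 2); (NULL, NULL, 2); (NULL, NULL, 6); (NULL, NULL, 7); (NULL, NULL, 8); (NULL, NULL, NULL)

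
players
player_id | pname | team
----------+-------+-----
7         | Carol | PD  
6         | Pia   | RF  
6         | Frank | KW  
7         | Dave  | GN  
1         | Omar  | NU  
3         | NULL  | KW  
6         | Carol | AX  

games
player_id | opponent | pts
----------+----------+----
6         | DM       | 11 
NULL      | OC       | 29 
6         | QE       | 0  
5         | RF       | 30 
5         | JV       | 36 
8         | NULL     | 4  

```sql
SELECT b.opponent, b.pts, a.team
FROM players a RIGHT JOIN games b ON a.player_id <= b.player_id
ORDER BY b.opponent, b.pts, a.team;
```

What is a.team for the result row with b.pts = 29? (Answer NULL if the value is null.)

NULL

RIGHT JOIN keeps every row from `games`; unmatched rows get NULL for `players`'s columns.
Matching on a.player_id <= b.player_id. A NULL in a compared column never satisfies the condition.
- a row (player_id=7): matches 1 b row(s) → 1 output row(s).
- a row (player_id=6): matches 3 b row(s) → 3 output row(s).
- a row (player_id=6): matches 3 b row(s) → 3 output row(s).
- a row (player_id=7): matches 1 b row(s) → 1 output row(s).
- a row (player_id=1): matches 5 b row(s) → 5 output row(s).
- a row (player_id=3): matches 5 b row(s) → 5 output row(s).
- a row (player_id=6): matches 3 b row(s) → 3 output row(s).
- plus 1 unmatched b row(s), each kept with NULL a columns.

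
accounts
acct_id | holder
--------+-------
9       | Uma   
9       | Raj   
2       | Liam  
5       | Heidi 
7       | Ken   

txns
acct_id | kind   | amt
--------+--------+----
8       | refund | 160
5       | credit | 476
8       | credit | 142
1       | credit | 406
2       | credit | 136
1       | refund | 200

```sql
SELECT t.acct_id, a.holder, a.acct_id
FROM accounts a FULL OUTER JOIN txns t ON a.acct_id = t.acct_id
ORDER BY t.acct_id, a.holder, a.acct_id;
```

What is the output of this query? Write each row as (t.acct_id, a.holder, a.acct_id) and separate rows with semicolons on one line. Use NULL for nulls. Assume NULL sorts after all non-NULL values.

FULL OUTER JOIN keeps every row from both sides; unmatched rows get NULL for the other side's columns.
Matching on a.acct_id = t.acct_id.
Matched pairs: 2; unmatched a rows kept: 3; unmatched t rows kept: 4.

(1, NULL, NULL); (1, NULL, NULL); (2, Liam, 2); (5, Heidi, 5); (8, NULL, NULL); (8, NULL, NULL); (NULL, Ken, 7); (NULL, Raj, 9); (NULL, Uma, 9)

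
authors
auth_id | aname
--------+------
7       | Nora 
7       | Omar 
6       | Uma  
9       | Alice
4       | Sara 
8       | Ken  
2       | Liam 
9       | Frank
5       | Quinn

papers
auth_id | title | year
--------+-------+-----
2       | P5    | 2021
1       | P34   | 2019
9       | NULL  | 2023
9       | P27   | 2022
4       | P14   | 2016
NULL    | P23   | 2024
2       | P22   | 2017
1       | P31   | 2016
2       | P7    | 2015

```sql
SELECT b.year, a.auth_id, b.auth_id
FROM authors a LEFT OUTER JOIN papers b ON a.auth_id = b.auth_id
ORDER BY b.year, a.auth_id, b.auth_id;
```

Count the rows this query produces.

LEFT JOIN keeps every row from `authors`; unmatched rows get NULL for `papers`'s columns.
Matching on a.auth_id = b.auth_id. A NULL in a compared column never satisfies the condition.
- a (auth_id=7) has no partner → padded with NULL.
- a (auth_id=7) has no partner → padded with NULL.
- a (auth_id=6) has no partner → padded with NULL.
- a (auth_id=9) pairs with 2 row(s) of b.
- a (auth_id=4) pairs with 1 row(s) of b.
- a (auth_id=8) has no partner → padded with NULL.
- a (auth_id=2) pairs with 3 row(s) of b.
- a (auth_id=9) pairs with 2 row(s) of b.
- a (auth_id=5) has no partner → padded with NULL.
Total: 8 matched + 5 padded = 13 rows.

13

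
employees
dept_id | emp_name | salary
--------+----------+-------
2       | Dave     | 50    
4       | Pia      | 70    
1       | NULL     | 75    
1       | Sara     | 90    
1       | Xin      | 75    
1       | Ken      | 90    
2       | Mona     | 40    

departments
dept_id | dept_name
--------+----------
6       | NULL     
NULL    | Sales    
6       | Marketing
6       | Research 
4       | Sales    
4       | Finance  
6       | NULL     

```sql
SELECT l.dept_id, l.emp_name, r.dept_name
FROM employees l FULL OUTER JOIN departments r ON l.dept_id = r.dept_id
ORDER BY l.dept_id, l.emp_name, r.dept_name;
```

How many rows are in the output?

13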